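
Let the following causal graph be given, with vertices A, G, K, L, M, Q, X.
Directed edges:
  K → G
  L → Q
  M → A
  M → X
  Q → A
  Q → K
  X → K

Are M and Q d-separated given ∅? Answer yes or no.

Yes — M ⊥ Q | ∅.

Bayes-Ball from M | ∅ reaches {A,G,K,X}.
Q ∉ reach(M|∅) ⇒ M ⊥ Q | ∅.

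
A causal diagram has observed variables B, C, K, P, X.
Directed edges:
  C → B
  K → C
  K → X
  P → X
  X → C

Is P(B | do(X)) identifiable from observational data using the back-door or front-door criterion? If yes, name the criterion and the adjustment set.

P(B|do(X)): backdoor, adjust for {K}.

desc(X)\{X}={B,C}; candidates ⊆ {K,P}.
size 0: {}; under {} X still reaches {B,C,K,P} ∋ B.
{K}: X⊥B given {K} in G with X→· removed — back-door holds.
P(B|do(X)) = Σ_{K} P(B|X,K)·P(K).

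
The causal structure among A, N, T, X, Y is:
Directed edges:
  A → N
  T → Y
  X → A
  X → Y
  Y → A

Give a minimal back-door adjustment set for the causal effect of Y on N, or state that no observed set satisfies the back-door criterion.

Y→N: minimal back-door set {X}.

desc(Y)\{Y}={A,N}; candidates ⊆ {T,X}.
size 0: {}; under {} Y still reaches {A,N,T,X} ∋ N.
{X}: Y⊥N given {X} in G with Y→· removed — back-door holds.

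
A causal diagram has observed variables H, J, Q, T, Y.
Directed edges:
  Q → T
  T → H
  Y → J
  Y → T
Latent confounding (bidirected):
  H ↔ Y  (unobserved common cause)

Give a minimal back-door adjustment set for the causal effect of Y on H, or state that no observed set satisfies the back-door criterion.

Y→H: no observed back-door set.

desc(Y)\{Y}={H,J,T}; candidates ⊆ {Q}.
Y↔H: latent back-door arc(s) into Y.
size 0: {}; under {} Y still reaches {H} ∋ H.
size 1: {Q}; under {Q} Y still reaches {H} ∋ H.
Y↔H cannot be blocked by any observed set — no back-door set.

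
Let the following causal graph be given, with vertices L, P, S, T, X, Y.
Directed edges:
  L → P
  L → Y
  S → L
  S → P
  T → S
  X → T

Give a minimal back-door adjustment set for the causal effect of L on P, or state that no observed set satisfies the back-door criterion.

desc(L)\{L}={P,Y}; candidates ⊆ {S,T,X}.
size 0: {}; under {} L still reaches {P,S,T,X} ∋ P.
{S}: L⊥P given {S} in G with L→· removed — back-door holds.

L→P: minimal back-door set {S}.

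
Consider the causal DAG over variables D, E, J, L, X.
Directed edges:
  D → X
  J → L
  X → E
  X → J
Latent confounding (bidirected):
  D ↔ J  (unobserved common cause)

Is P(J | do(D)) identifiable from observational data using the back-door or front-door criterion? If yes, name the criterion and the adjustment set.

desc(D)\{D}={E,J,L,X}; candidates ⊆ {—}.
D↔J: latent back-door arc(s) into D.
size 0: {}; under {} D still reaches {J,L} ∋ J.
D↔J cannot be blocked by any observed set — no back-door set.
{X}: (i) intercepts every directed D→J path; (ii) no back-door D→{X}; (iii) {D} blocks every back-door {X}→J. Front-door holds.
P(J|do(D)) = Σ_{X} P(X|D) Σ_{D'} P(J|X,D')P(D').

P(J|do(D)): frontdoor, adjust for {X}.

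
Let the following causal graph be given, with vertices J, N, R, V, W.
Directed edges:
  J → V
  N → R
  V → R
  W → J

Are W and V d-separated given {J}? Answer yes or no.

Bayes-Ball from W | {J} reaches ∅.
V ∉ reach(W|{J}) ⇒ W ⊥ V | {J}.

Yes — W ⊥ V | {J}.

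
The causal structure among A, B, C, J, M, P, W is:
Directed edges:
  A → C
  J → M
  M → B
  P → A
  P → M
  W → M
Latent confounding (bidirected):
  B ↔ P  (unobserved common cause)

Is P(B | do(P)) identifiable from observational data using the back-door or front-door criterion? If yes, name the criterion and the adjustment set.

desc(P)\{P}={A,B,C,M}; candidates ⊆ {J,W}.
P↔B: latent back-door arc(s) into P.
size 0: {}; under {} P still reaches {B} ∋ B.
size 1: {J}, {W}; under {J} P still reaches {B} ∋ B.
size 2: {J,W}; under {J,W} P still reaches {B} ∋ B.
P↔B cannot be blocked by any observed set — no back-door set.
{M}: (i) intercepts every directed P→B path; (ii) no back-door P→{M}; (iii) {P} blocks every back-door {M}→B. Front-door holds.
P(B|do(P)) = Σ_{M} P(M|P) Σ_{P'} P(B|M,P')P(P').

P(B|do(P)): frontdoor, adjust for {M}.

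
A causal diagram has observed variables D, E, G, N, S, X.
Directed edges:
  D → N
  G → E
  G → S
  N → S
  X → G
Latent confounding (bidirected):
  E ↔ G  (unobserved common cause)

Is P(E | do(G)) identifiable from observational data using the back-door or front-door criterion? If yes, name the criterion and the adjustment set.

P(E|do(G)): not identifiable (no BD/FD set).

desc(G)\{G}={E,S}; candidates ⊆ {D,N,X}.
G↔E: latent back-door arc(s) into G.
size 0: {}; under {} G still reaches {E,X} ∋ E.
size 1: {D}, {N}, {X}; under {D} G still reaches {E,X} ∋ E.
size 2: {D,N}, {D,X}, {N,X}; under {D,N} G still reaches {E,X} ∋ E.
G↔E cannot be blocked by any observed set — no back-door set.
No mediator lies on a directed G→…→E path.
Neither criterion identifies P(E|do(G)) in this graph.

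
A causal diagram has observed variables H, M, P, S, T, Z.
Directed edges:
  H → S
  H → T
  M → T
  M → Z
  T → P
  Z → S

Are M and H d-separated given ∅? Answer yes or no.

Bayes-Ball from M | ∅ reaches {P,S,T,Z}.
H ∉ reach(M|∅) ⇒ M ⊥ H | ∅.

Yes — M ⊥ H | ∅.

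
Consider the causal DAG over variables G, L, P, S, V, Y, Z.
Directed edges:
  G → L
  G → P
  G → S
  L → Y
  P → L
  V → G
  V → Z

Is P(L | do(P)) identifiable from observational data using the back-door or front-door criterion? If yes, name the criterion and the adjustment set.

P(L|do(P)): backdoor, adjust for {G}.

desc(P)\{P}={L,Y}; candidates ⊆ {G,S,V,Z}.
size 0: {}; under {} P still reaches {G,L,S,V,Y,Z} ∋ L.
{G}: P⊥L given {G} in G with P→· removed — back-door holds.
P(L|do(P)) = Σ_{G} P(L|P,G)·P(G).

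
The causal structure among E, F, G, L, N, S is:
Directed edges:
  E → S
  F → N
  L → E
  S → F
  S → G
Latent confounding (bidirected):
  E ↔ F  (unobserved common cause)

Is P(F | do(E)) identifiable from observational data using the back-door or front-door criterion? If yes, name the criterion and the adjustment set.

desc(E)\{E}={F,G,N,S}; candidates ⊆ {L}.
E↔F: latent back-door arc(s) into E.
size 0: {}; under {} E still reaches {F,L,N} ∋ F.
size 1: {L}; under {L} E still reaches {F,N} ∋ F.
E↔F cannot be blocked by any observed set — no back-door set.
{S}: (i) intercepts every directed E→F path; (ii) no back-door E→{S}; (iii) {E} blocks every back-door {S}→F. Front-door holds.
P(F|do(E)) = Σ_{S} P(S|E) Σ_{E'} P(F|S,E')P(E').

P(F|do(E)): frontdoor, adjust for {S}.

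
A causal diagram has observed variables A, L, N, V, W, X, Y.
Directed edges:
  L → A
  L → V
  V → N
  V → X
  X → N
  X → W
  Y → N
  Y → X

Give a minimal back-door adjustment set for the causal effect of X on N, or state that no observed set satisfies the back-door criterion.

X→N: minimal back-door set {V, Y}.

desc(X)\{X}={N,W}; candidates ⊆ {A,L,V,Y}.
size 0: {}; under {} X still reaches {A,L,N,V,Y} ∋ N.
size 1: {A}, {L}, {V} …(+1); under {A} X still reaches {L,N,V,Y} ∋ N.
{V,Y}: X⊥N given {V,Y} in G with X→· removed — back-door holds.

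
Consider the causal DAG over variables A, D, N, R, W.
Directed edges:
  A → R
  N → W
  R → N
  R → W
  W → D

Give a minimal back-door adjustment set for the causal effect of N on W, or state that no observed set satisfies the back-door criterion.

N→W: minimal back-door set {R}.

desc(N)\{N}={D,W}; candidates ⊆ {A,R}.
size 0: {}; under {} N still reaches {A,D,R,W} ∋ W.
{R}: N⊥W given {R} in G with N→· removed — back-door holds.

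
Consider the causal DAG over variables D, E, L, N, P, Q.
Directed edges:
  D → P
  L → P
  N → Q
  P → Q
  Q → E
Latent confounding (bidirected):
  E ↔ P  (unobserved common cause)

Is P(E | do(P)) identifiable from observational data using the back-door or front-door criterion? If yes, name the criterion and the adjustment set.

P(E|do(P)): frontdoor, adjust for {Q}.

desc(P)\{P}={E,Q}; candidates ⊆ {D,L,N}.
P↔E: latent back-door arc(s) into P.
size 0: {}; under {} P still reaches {D,E,L} ∋ E.
size 1: {D}, {L}, {N}; under {D} P still reaches {E,L} ∋ E.
size 2: {D,L}, {D,N}, {L,N}; under {D,L} P still reaches {E} ∋ E.
P↔E cannot be blocked by any observed set — no back-door set.
{Q}: (i) intercepts every directed P→E path; (ii) no back-door P→{Q}; (iii) {P} blocks every back-door {Q}→E. Front-door holds.
P(E|do(P)) = Σ_{Q} P(Q|P) Σ_{P'} P(E|Q,P')P(P').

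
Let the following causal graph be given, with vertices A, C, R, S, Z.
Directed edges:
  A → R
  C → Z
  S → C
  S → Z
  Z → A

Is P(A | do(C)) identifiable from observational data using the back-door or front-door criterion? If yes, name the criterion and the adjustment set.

desc(C)\{C}={A,R,Z}; candidates ⊆ {S}.
size 0: {}; under {} C still reaches {A,R,S,Z} ∋ A.
{S}: C⊥A given {S} in G with C→· removed — back-door holds.
P(A|do(C)) = Σ_{S} P(A|C,S)·P(S).

P(A|do(C)): backdoor, adjust for {S}.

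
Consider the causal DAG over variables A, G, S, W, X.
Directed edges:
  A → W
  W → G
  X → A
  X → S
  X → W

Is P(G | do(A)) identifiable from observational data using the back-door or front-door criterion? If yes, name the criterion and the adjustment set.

P(G|do(A)): backdoor, adjust for {X}.

desc(A)\{A}={G,W}; candidates ⊆ {S,X}.
size 0: {}; under {} A still reaches {G,S,W,X} ∋ G.
{X}: A⊥G given {X} in G with A→· removed — back-door holds.
P(G|do(A)) = Σ_{X} P(G|A,X)·P(X).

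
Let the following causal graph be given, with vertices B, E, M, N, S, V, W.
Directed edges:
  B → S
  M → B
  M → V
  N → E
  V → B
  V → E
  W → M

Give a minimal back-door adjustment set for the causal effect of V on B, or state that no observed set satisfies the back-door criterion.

desc(V)\{V}={B,E,S}; candidates ⊆ {M,N,W}.
size 0: {}; under {} V still reaches {B,M,S,W} ∋ B.
{M}: V⊥B given {M} in G with V→· removed — back-door holds.

V→B: minimal back-door set {M}.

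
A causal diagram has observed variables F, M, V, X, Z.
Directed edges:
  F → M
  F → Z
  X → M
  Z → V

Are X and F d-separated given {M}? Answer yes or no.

Bayes-Ball from X | {M} reaches {F,V,Z}.
F ∈ reach(X|{M}) ⇒ X ⊥̸ F | {M}.

No — X and F are d-connected given {M}.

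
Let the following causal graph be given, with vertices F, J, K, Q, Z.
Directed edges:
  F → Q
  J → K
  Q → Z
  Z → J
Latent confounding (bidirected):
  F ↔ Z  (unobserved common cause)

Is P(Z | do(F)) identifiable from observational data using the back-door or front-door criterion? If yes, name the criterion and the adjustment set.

P(Z|do(F)): frontdoor, adjust for {Q}.

desc(F)\{F}={J,K,Q,Z}; candidates ⊆ {—}.
F↔Z: latent back-door arc(s) into F.
size 0: {}; under {} F still reaches {J,K,Z} ∋ Z.
F↔Z cannot be blocked by any observed set — no back-door set.
{Q}: (i) intercepts every directed F→Z path; (ii) no back-door F→{Q}; (iii) {F} blocks every back-door {Q}→Z. Front-door holds.
P(Z|do(F)) = Σ_{Q} P(Q|F) Σ_{F'} P(Z|Q,F')P(F').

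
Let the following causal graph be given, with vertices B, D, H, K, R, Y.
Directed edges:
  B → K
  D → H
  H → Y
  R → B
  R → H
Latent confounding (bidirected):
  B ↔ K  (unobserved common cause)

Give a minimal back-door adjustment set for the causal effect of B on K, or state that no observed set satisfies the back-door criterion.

B→K: no observed back-door set.

desc(B)\{B}={K}; candidates ⊆ {D,H,R,Y}.
B↔K: latent back-door arc(s) into B.
size 0: {}; under {} B still reaches {H,K,R,Y} ∋ K.
size 1: {D}, {H}, {R} …(+1); under {D} B still reaches {H,K,R,Y} ∋ K.
size 2: {D,H}, {D,R}, {D,Y} …(+3); under {D,H} B still reaches {K,R} ∋ K.
B↔K cannot be blocked by any observed set — no back-door set.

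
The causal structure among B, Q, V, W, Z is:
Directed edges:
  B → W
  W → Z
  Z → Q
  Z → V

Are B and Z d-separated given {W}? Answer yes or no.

Bayes-Ball from B | {W} reaches ∅.
Z ∉ reach(B|{W}) ⇒ B ⊥ Z | {W}.

Yes — B ⊥ Z | {W}.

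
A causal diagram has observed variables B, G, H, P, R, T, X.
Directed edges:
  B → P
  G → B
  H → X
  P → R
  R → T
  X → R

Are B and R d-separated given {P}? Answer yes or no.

Bayes-Ball from B | {P} reaches {G}.
R ∉ reach(B|{P}) ⇒ B ⊥ R | {P}.

Yes — B ⊥ R | {P}.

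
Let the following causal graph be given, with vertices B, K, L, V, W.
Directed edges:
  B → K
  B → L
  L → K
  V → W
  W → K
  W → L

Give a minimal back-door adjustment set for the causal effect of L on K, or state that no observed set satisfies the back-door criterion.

L→K: minimal back-door set {B, W}.

desc(L)\{L}={K}; candidates ⊆ {B,V,W}.
size 0: {}; under {} L still reaches {B,K,V,W} ∋ K.
size 1: {B}, {V}, {W}; under {B} L still reaches {K,V,W} ∋ K.
{B,W}: L⊥K given {B,W} in G with L→· removed — back-door holds.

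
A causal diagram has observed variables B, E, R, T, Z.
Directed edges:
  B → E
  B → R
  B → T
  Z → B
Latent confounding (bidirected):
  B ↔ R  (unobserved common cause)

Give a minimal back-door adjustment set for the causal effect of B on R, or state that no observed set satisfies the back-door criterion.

desc(B)\{B}={E,R,T}; candidates ⊆ {Z}.
B↔R: latent back-door arc(s) into B.
size 0: {}; under {} B still reaches {R,Z} ∋ R.
size 1: {Z}; under {Z} B still reaches {R} ∋ R.
B↔R cannot be blocked by any observed set — no back-door set.

B→R: no observed back-door set.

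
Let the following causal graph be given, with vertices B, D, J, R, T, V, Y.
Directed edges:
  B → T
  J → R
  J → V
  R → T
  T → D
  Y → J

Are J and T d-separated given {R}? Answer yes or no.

Bayes-Ball from J | {R} reaches {V,Y}.
T ∉ reach(J|{R}) ⇒ J ⊥ T | {R}.

Yes — J ⊥ T | {R}.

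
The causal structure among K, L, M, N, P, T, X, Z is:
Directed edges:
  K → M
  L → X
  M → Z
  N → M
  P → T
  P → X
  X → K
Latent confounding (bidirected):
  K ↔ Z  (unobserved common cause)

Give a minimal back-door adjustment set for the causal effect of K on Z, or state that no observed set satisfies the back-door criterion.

K→Z: no observed back-door set.

desc(K)\{K}={M,Z}; candidates ⊆ {L,N,P,T,X}.
K↔Z: latent back-door arc(s) into K.
size 0: {}; under {} K still reaches {L,P,T,X,Z} ∋ Z.
size 1: {L}, {N}, {P} …(+2); under {L} K still reaches {P,T,X,Z} ∋ Z.
size 2: {L,N}, {L,P}, {L,T} …(+7); under {L,N} K still reaches {P,T,X,Z} ∋ Z.
K↔Z cannot be blocked by any observed set — no back-door set.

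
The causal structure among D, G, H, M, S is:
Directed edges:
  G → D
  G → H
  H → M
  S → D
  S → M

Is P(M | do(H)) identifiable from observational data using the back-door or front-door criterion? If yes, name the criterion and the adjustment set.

desc(H)\{H}={M}; candidates ⊆ {D,G,S}.
∅: H⊥M given ∅ in G with H→· removed — back-door holds.
P(M|do(H)) = P(M|H) — no adjustment needed.

P(M|do(H)): backdoor, adjust for ∅.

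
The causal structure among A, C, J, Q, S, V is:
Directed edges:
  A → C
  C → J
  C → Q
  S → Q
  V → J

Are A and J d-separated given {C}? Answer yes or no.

Yes — A ⊥ J | {C}.

Bayes-Ball from A | {C} reaches ∅.
J ∉ reach(A|{C}) ⇒ A ⊥ J | {C}.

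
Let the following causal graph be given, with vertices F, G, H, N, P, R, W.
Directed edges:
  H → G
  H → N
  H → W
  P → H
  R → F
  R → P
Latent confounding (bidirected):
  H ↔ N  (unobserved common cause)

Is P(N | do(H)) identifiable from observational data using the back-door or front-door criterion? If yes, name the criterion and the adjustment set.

P(N|do(H)): not identifiable (no BD/FD set).

desc(H)\{H}={G,N,W}; candidates ⊆ {F,P,R}.
H↔N: latent back-door arc(s) into H.
size 0: {}; under {} H still reaches {F,N,P,R} ∋ N.
size 1: {F}, {P}, {R}; under {F} H still reaches {N,P,R} ∋ N.
size 2: {F,P}, {F,R}, {P,R}; under {F,P} H still reaches {N} ∋ N.
H↔N cannot be blocked by any observed set — no back-door set.
No mediator lies on a directed H→…→N path.
Neither criterion identifies P(N|do(H)) in this graph.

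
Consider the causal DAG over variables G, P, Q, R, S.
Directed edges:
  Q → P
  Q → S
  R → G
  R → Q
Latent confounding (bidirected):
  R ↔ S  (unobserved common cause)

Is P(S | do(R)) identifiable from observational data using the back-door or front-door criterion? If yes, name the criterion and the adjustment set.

desc(R)\{R}={G,P,Q,S}; candidates ⊆ {—}.
R↔S: latent back-door arc(s) into R.
size 0: {}; under {} R still reaches {S} ∋ S.
R↔S cannot be blocked by any observed set — no back-door set.
{Q}: (i) intercepts every directed R→S path; (ii) no back-door R→{Q}; (iii) {R} blocks every back-door {Q}→S. Front-door holds.
P(S|do(R)) = Σ_{Q} P(Q|R) Σ_{R'} P(S|Q,R')P(R').

P(S|do(R)): frontdoor, adjust for {Q}.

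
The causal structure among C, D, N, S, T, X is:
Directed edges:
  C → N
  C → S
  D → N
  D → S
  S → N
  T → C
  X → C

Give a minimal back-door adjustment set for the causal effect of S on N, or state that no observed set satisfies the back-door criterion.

S→N: minimal back-door set {C, D}.

desc(S)\{S}={N}; candidates ⊆ {C,D,T,X}.
size 0: {}; under {} S still reaches {C,D,N,T,X} ∋ N.
size 1: {C}, {D}, {T} …(+1); under {C} S still reaches {D,N} ∋ N.
{C,D}: S⊥N given {C,D} in G with S→· removed — back-door holds.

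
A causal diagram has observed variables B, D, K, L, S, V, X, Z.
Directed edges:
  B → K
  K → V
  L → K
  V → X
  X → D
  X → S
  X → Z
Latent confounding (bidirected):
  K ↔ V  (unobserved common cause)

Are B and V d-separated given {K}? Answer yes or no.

No — B and V are d-connected given {K}.

Bayes-Ball from B | {K} reaches {D,L,S,V,X,Z}.
V ∈ reach(B|{K}) ⇒ B ⊥̸ V | {K}.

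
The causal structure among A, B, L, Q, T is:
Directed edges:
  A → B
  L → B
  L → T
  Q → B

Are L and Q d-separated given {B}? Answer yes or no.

No — L and Q are d-connected given {B}.

Bayes-Ball from L | {B} reaches {A,Q,T}.
Q ∈ reach(L|{B}) ⇒ L ⊥̸ Q | {B}.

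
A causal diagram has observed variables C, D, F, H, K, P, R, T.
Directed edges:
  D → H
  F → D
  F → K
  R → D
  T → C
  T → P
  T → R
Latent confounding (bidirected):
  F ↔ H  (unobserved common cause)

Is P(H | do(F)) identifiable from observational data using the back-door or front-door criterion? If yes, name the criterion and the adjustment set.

desc(F)\{F}={D,H,K}; candidates ⊆ {C,P,R,T}.
F↔H: latent back-door arc(s) into F.
size 0: {}; under {} F still reaches {H} ∋ H.
size 1: {C}, {P}, {R} …(+1); under {C} F still reaches {H} ∋ H.
size 2: {C,P}, {C,R}, {C,T} …(+3); under {C,P} F still reaches {H} ∋ H.
F↔H cannot be blocked by any observed set — no back-door set.
{D}: (i) intercepts every directed F→H path; (ii) no back-door F→{D}; (iii) {F} blocks every back-door {D}→H. Front-door holds.
P(H|do(F)) = Σ_{D} P(D|F) Σ_{F'} P(H|D,F')P(F').

P(H|do(F)): frontdoor, adjust for {D}.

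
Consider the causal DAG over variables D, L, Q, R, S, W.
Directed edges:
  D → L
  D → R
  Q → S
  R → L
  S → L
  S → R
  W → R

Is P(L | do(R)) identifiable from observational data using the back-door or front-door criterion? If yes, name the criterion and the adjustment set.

P(L|do(R)): backdoor, adjust for {D, S}.

desc(R)\{R}={L}; candidates ⊆ {D,Q,S,W}.
size 0: {}; under {} R still reaches {D,L,Q,S,W} ∋ L.
size 1: {D}, {Q}, {S} …(+1); under {D} R still reaches {L,Q,S,W} ∋ L.
{D,S}: R⊥L given {D,S} in G with R→· removed — back-door holds.
P(L|do(R)) = Σ_{D,S} P(L|R,D,S)·P(D,S).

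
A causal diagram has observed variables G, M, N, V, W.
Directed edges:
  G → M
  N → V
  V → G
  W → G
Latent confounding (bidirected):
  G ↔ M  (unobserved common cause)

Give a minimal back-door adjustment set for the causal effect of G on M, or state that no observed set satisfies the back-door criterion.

desc(G)\{G}={M}; candidates ⊆ {N,V,W}.
G↔M: latent back-door arc(s) into G.
size 0: {}; under {} G still reaches {M,N,V,W} ∋ M.
size 1: {N}, {V}, {W}; under {N} G still reaches {M,V,W} ∋ M.
size 2: {N,V}, {N,W}, {V,W}; under {N,V} G still reaches {M,W} ∋ M.
G↔M cannot be blocked by any observed set — no back-door set.

G→M: no observed back-door set.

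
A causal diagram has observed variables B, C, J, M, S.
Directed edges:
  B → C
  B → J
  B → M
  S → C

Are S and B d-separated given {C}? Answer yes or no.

Bayes-Ball from S | {C} reaches {B,J,M}.
B ∈ reach(S|{C}) ⇒ S ⊥̸ B | {C}.

No — S and B are d-connected given {C}.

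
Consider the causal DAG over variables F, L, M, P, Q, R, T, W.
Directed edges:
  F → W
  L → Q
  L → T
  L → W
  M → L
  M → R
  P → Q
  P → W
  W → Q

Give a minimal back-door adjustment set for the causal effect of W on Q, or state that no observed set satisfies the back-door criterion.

desc(W)\{W}={Q}; candidates ⊆ {F,L,M,P,R,T}.
size 0: {}; under {} W still reaches {F,L,M,P,Q,R,T} ∋ Q.
size 1: {F}, {L}, {M} …(+3); under {F} W still reaches {L,M,P,Q,R,T} ∋ Q.
{L,P}: W⊥Q given {L,P} in G with W→· removed — back-door holds.

W→Q: minimal back-door set {L, P}.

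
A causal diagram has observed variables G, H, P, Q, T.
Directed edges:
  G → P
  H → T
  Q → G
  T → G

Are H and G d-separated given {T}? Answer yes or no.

Bayes-Ball from H | {T} reaches ∅.
G ∉ reach(H|{T}) ⇒ H ⊥ G | {T}.

Yes — H ⊥ G | {T}.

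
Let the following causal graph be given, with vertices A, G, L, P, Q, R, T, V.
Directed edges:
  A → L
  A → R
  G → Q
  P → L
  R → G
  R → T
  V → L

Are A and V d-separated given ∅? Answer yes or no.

Bayes-Ball from A | ∅ reaches {G,L,Q,R,T}.
V ∉ reach(A|∅) ⇒ A ⊥ V | ∅.

Yes — A ⊥ V | ∅.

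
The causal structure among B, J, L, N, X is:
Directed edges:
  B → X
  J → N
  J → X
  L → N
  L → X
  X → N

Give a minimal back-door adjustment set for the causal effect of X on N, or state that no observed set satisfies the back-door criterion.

X→N: minimal back-door set {J, L}.

desc(X)\{X}={N}; candidates ⊆ {B,J,L}.
size 0: {}; under {} X still reaches {B,J,L,N} ∋ N.
size 1: {B}, {J}, {L}; under {B} X still reaches {J,L,N} ∋ N.
{J,L}: X⊥N given {J,L} in G with X→· removed — back-door holds.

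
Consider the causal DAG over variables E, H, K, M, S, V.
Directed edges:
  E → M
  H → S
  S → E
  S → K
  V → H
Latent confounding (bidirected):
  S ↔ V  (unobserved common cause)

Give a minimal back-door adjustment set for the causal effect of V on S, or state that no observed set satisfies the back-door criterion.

V→S: no observed back-door set.

desc(V)\{V}={E,H,K,M,S}; candidates ⊆ {—}.
V↔S: latent back-door arc(s) into V.
size 0: {}; under {} V still reaches {E,K,M,S} ∋ S.
V↔S cannot be blocked by any observed set — no back-door set.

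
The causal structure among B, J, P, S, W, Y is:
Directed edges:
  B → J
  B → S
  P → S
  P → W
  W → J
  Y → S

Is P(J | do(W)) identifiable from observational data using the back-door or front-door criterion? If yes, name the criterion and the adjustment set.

P(J|do(W)): backdoor, adjust for ∅.

desc(W)\{W}={J}; candidates ⊆ {B,P,S,Y}.
∅: W⊥J given ∅ in G with W→· removed — back-door holds.
P(J|do(W)) = P(J|W) — no adjustment needed.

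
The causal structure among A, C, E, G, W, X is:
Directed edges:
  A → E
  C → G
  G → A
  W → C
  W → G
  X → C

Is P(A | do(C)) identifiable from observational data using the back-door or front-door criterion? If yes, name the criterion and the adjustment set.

P(A|do(C)): backdoor, adjust for {W}.

desc(C)\{C}={A,E,G}; candidates ⊆ {W,X}.
size 0: {}; under {} C still reaches {A,E,G,W,X} ∋ A.
{W}: C⊥A given {W} in G with C→· removed — back-door holds.
P(A|do(C)) = Σ_{W} P(A|C,W)·P(W).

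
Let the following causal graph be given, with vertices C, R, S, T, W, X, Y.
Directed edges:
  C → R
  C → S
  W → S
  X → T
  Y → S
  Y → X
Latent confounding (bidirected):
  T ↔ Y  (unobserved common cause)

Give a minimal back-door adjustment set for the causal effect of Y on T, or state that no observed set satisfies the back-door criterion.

desc(Y)\{Y}={S,T,X}; candidates ⊆ {C,R,W}.
Y↔T: latent back-door arc(s) into Y.
size 0: {}; under {} Y still reaches {T} ∋ T.
size 1: {C}, {R}, {W}; under {C} Y still reaches {T} ∋ T.
size 2: {C,R}, {C,W}, {R,W}; under {C,R} Y still reaches {T} ∋ T.
Y↔T cannot be blocked by any observed set — no back-door set.

Y→T: no observed back-door set.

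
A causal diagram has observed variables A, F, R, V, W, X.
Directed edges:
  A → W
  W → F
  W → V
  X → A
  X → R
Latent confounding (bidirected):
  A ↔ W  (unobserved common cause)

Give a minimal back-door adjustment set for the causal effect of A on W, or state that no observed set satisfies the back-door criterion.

desc(A)\{A}={F,V,W}; candidates ⊆ {R,X}.
A↔W: latent back-door arc(s) into A.
size 0: {}; under {} A still reaches {F,R,V,W,X} ∋ W.
size 1: {R}, {X}; under {R} A still reaches {F,V,W,X} ∋ W.
size 2: {R,X}; under {R,X} A still reaches {F,V,W} ∋ W.
A↔W cannot be blocked by any observed set — no back-door set.

A→W: no observed back-door set.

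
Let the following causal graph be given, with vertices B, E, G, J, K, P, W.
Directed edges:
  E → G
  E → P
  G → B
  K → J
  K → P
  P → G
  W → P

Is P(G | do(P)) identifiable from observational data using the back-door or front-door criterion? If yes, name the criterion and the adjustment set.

P(G|do(P)): backdoor, adjust for {E}.

desc(P)\{P}={B,G}; candidates ⊆ {E,J,K,W}.
size 0: {}; under {} P still reaches {B,E,G,J,K,W} ∋ G.
{E}: P⊥G given {E} in G with P→· removed — back-door holds.
P(G|do(P)) = Σ_{E} P(G|P,E)·P(E).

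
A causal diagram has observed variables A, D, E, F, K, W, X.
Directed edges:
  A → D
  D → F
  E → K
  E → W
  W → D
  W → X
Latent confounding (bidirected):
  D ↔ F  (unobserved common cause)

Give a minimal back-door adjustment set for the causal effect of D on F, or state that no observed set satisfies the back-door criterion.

desc(D)\{D}={F}; candidates ⊆ {A,E,K,W,X}.
D↔F: latent back-door arc(s) into D.
size 0: {}; under {} D still reaches {A,E,F,K,W,X} ∋ F.
size 1: {A}, {E}, {K} …(+2); under {A} D still reaches {E,F,K,W,X} ∋ F.
size 2: {A,E}, {A,K}, {A,W} …(+7); under {A,E} D still reaches {F,W,X} ∋ F.
D↔F cannot be blocked by any observed set — no back-door set.

D→F: no observed back-door set.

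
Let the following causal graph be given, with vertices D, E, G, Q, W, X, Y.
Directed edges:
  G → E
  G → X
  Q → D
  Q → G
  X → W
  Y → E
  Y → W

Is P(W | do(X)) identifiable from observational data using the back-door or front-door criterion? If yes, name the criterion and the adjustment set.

desc(X)\{X}={W}; candidates ⊆ {D,E,G,Q,Y}.
∅: X⊥W given ∅ in G with X→· removed — back-door holds.
P(W|do(X)) = P(W|X) — no adjustment needed.

P(W|do(X)): backdoor, adjust for ∅.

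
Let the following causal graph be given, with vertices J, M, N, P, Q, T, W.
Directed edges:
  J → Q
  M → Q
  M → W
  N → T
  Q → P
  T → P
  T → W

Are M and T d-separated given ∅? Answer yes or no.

Bayes-Ball from M | ∅ reaches {P,Q,W}.
T ∉ reach(M|∅) ⇒ M ⊥ T | ∅.

Yes — M ⊥ T | ∅.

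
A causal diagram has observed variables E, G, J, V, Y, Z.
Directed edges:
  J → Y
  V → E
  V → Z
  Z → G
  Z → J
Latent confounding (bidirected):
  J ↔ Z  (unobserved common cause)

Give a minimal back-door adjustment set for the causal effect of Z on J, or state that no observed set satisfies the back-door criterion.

desc(Z)\{Z}={G,J,Y}; candidates ⊆ {E,V}.
Z↔J: latent back-door arc(s) into Z.
size 0: {}; under {} Z still reaches {E,J,V,Y} ∋ J.
size 1: {E}, {V}; under {E} Z still reaches {J,V,Y} ∋ J.
size 2: {E,V}; under {E,V} Z still reaches {J,Y} ∋ J.
Z↔J cannot be blocked by any observed set — no back-door set.

Z→J: no observed back-door set.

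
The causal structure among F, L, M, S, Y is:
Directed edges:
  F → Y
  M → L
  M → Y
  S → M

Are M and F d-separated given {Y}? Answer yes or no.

Bayes-Ball from M | {Y} reaches {F,L,S}.
F ∈ reach(M|{Y}) ⇒ M ⊥̸ F | {Y}.

No — M and F are d-connected given {Y}.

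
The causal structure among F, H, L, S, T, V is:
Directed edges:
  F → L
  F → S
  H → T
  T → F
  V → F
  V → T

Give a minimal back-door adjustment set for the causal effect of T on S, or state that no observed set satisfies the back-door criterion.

desc(T)\{T}={F,L,S}; candidates ⊆ {H,V}.
size 0: {}; under {} T still reaches {F,H,L,S,V} ∋ S.
{V}: T⊥S given {V} in G with T→· removed — back-door holds.

T→S: minimal back-door set {V}.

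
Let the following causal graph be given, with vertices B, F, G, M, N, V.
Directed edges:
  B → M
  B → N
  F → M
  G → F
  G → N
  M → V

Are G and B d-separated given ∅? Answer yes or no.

Bayes-Ball from G | ∅ reaches {F,M,N,V}.
B ∉ reach(G|∅) ⇒ G ⊥ B | ∅.

Yes — G ⊥ B | ∅.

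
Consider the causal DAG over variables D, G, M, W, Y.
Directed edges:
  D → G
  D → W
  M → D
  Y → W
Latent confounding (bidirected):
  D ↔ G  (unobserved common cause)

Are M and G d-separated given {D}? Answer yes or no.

No — M and G are d-connected given {D}.

Bayes-Ball from M | {D} reaches {G}.
G ∈ reach(M|{D}) ⇒ M ⊥̸ G | {D}.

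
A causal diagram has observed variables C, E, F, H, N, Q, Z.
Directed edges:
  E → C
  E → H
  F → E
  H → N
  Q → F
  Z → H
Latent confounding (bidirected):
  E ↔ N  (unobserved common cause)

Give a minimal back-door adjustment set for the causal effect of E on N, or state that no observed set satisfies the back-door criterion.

E→N: no observed back-door set.

desc(E)\{E}={C,H,N}; candidates ⊆ {F,Q,Z}.
E↔N: latent back-door arc(s) into E.
size 0: {}; under {} E still reaches {F,N,Q} ∋ N.
size 1: {F}, {Q}, {Z}; under {F} E still reaches {N} ∋ N.
size 2: {F,Q}, {F,Z}, {Q,Z}; under {F,Q} E still reaches {N} ∋ N.
E↔N cannot be blocked by any observed set — no back-door set.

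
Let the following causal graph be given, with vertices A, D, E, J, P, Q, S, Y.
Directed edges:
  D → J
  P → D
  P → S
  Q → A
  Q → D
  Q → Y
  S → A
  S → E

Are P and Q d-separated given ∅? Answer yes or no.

Bayes-Ball from P | ∅ reaches {A,D,E,J,S}.
Q ∉ reach(P|∅) ⇒ P ⊥ Q | ∅.

Yes — P ⊥ Q | ∅.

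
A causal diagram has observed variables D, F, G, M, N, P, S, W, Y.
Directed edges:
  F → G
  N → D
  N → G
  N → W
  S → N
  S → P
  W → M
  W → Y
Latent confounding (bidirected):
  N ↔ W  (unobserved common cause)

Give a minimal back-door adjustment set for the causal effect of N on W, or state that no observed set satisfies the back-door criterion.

N→W: no observed back-door set.

desc(N)\{N}={D,G,M,W,Y}; candidates ⊆ {F,P,S}.
N↔W: latent back-door arc(s) into N.
size 0: {}; under {} N still reaches {M,P,S,W,Y} ∋ W.
size 1: {F}, {P}, {S}; under {F} N still reaches {M,P,S,W,Y} ∋ W.
size 2: {F,P}, {F,S}, {P,S}; under {F,P} N still reaches {M,S,W,Y} ∋ W.
N↔W cannot be blocked by any observed set — no back-door set.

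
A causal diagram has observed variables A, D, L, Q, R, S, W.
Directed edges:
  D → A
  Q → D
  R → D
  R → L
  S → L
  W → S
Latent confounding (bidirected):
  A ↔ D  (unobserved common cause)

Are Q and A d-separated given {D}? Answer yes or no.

Bayes-Ball from Q | {D} reaches {A,L,R}.
A ∈ reach(Q|{D}) ⇒ Q ⊥̸ A | {D}.

No — Q and A are d-connected given {D}.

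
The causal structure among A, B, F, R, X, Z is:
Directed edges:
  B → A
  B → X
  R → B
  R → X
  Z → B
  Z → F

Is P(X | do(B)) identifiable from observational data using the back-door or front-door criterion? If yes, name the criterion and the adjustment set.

P(X|do(B)): backdoor, adjust for {R}.

desc(B)\{B}={A,X}; candidates ⊆ {F,R,Z}.
size 0: {}; under {} B still reaches {F,R,X,Z} ∋ X.
{R}: B⊥X given {R} in G with B→· removed — back-door holds.
P(X|do(B)) = Σ_{R} P(X|B,R)·P(R).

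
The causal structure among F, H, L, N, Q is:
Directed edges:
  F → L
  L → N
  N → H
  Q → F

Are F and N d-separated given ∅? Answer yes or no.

Bayes-Ball from F | ∅ reaches {H,L,N,Q}.
N ∈ reach(F|∅) ⇒ F ⊥̸ N | ∅.

No — F and N are d-connected given ∅.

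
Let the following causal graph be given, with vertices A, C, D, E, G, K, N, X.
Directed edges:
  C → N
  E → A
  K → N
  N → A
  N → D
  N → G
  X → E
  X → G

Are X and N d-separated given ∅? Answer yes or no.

Yes — X ⊥ N | ∅.

Bayes-Ball from X | ∅ reaches {A,E,G}.
N ∉ reach(X|∅) ⇒ X ⊥ N | ∅.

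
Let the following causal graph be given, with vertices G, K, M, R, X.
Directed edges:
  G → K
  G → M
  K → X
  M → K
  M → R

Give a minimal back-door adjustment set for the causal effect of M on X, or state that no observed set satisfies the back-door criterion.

desc(M)\{M}={K,R,X}; candidates ⊆ {G}.
size 0: {}; under {} M still reaches {G,K,X} ∋ X.
{G}: M⊥X given {G} in G with M→· removed — back-door holds.

M→X: minimal back-door set {G}.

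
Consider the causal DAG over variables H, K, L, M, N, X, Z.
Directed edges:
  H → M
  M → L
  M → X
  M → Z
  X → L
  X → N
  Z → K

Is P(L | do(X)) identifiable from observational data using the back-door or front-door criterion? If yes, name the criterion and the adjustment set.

desc(X)\{X}={L,N}; candidates ⊆ {H,K,M,Z}.
size 0: {}; under {} X still reaches {H,K,L,M,Z} ∋ L.
{M}: X⊥L given {M} in G with X→· removed — back-door holds.
P(L|do(X)) = Σ_{M} P(L|X,M)·P(M).

P(L|do(X)): backdoor, adjust for {M}.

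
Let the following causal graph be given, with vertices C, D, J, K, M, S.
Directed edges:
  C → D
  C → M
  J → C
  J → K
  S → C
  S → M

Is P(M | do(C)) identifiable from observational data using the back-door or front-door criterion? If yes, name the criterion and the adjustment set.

P(M|do(C)): backdoor, adjust for {S}.

desc(C)\{C}={D,M}; candidates ⊆ {J,K,S}.
size 0: {}; under {} C still reaches {J,K,M,S} ∋ M.
{S}: C⊥M given {S} in G with C→· removed — back-door holds.
P(M|do(C)) = Σ_{S} P(M|C,S)·P(S).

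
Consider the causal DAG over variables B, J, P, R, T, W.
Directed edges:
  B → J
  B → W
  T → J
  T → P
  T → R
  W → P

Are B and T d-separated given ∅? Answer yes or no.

Yes — B ⊥ T | ∅.

Bayes-Ball from B | ∅ reaches {J,P,W}.
T ∉ reach(B|∅) ⇒ B ⊥ T | ∅.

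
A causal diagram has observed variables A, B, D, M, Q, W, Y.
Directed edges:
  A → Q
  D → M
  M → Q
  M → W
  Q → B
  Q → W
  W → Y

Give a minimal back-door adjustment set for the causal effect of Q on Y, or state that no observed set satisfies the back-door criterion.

desc(Q)\{Q}={B,W,Y}; candidates ⊆ {A,D,M}.
size 0: {}; under {} Q still reaches {A,D,M,W,Y} ∋ Y.
{M}: Q⊥Y given {M} in G with Q→· removed — back-door holds.

Q→Y: minimal back-door set {M}.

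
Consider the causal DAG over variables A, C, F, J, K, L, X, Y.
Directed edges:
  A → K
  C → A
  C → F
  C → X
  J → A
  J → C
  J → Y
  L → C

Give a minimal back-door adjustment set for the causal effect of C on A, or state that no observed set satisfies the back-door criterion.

desc(C)\{C}={A,F,K,X}; candidates ⊆ {J,L,Y}.
size 0: {}; under {} C still reaches {A,J,K,L,Y} ∋ A.
{J}: C⊥A given {J} in G with C→· removed — back-door holds.

C→A: minimal back-door set {J}.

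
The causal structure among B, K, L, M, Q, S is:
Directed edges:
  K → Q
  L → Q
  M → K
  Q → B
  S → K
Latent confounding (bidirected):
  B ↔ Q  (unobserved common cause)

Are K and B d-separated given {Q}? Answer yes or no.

Bayes-Ball from K | {Q} reaches {B,L,M,S}.
B ∈ reach(K|{Q}) ⇒ K ⊥̸ B | {Q}.

No — K and B are d-connected given {Q}.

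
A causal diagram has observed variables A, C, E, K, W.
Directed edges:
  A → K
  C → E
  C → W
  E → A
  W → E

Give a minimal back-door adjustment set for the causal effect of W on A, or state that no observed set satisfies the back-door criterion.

W→A: minimal back-door set {C}.

desc(W)\{W}={A,E,K}; candidates ⊆ {C}.
size 0: {}; under {} W still reaches {A,C,E,K} ∋ A.
{C}: W⊥A given {C} in G with W→· removed — back-door holds.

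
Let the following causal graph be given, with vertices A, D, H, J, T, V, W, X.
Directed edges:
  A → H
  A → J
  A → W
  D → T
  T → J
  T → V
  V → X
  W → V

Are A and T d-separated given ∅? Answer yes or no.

Bayes-Ball from A | ∅ reaches {H,J,V,W,X}.
T ∉ reach(A|∅) ⇒ A ⊥ T | ∅.

Yes — A ⊥ T | ∅.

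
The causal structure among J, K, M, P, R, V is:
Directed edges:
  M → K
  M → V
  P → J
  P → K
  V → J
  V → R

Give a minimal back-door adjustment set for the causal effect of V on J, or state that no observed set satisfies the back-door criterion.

V→J: minimal back-door set ∅.

desc(V)\{V}={J,R}; candidates ⊆ {K,M,P}.
∅: V⊥J given ∅ in G with V→· removed — back-door holds.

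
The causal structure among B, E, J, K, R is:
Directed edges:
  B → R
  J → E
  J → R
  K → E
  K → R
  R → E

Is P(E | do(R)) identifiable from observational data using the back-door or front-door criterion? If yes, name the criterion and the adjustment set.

P(E|do(R)): backdoor, adjust for {J, K}.

desc(R)\{R}={E}; candidates ⊆ {B,J,K}.
size 0: {}; under {} R still reaches {B,E,J,K} ∋ E.
size 1: {B}, {J}, {K}; under {B} R still reaches {E,J,K} ∋ E.
{J,K}: R⊥E given {J,K} in G with R→· removed — back-door holds.
P(E|do(R)) = Σ_{J,K} P(E|R,J,K)·P(J,K).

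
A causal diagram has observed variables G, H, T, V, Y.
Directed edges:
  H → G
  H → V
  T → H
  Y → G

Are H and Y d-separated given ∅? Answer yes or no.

Bayes-Ball from H | ∅ reaches {G,T,V}.
Y ∉ reach(H|∅) ⇒ H ⊥ Y | ∅.

Yes — H ⊥ Y | ∅.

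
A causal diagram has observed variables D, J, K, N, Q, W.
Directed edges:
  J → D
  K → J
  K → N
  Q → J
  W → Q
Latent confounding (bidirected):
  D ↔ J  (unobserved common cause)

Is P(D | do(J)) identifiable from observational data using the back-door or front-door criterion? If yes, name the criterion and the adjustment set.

desc(J)\{J}={D}; candidates ⊆ {K,N,Q,W}.
J↔D: latent back-door arc(s) into J.
size 0: {}; under {} J still reaches {D,K,N,Q,W} ∋ D.
size 1: {K}, {N}, {Q} …(+1); under {K} J still reaches {D,Q,W} ∋ D.
size 2: {K,N}, {K,Q}, {K,W} …(+3); under {K,N} J still reaches {D,Q,W} ∋ D.
J↔D cannot be blocked by any observed set — no back-door set.
No mediator lies on a directed J→…→D path.
Neither criterion identifies P(D|do(J)) in this graph.

P(D|do(J)): not identifiable (no BD/FD set).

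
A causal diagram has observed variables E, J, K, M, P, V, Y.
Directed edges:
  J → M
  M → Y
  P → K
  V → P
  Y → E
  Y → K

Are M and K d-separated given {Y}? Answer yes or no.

Bayes-Ball from M | {Y} reaches {J}.
K ∉ reach(M|{Y}) ⇒ M ⊥ K | {Y}.

Yes — M ⊥ K | {Y}.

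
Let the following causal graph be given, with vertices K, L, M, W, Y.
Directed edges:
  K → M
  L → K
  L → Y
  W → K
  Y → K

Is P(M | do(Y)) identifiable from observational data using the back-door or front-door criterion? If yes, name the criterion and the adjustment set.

desc(Y)\{Y}={K,M}; candidates ⊆ {L,W}.
size 0: {}; under {} Y still reaches {K,L,M} ∋ M.
{L}: Y⊥M given {L} in G with Y→· removed — back-door holds.
P(M|do(Y)) = Σ_{L} P(M|Y,L)·P(L).

P(M|do(Y)): backdoor, adjust for {L}.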